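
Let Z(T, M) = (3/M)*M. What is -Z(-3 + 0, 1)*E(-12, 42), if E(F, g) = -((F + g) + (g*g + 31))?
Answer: 5475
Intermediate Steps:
E(F, g) = -31 - F - g - g**2 (E(F, g) = -((F + g) + (g**2 + 31)) = -((F + g) + (31 + g**2)) = -(31 + F + g + g**2) = -31 - F - g - g**2)
Z(T, M) = 3
-Z(-3 + 0, 1)*E(-12, 42) = -3*(-31 - 1*(-12) - 1*42 - 1*42**2) = -3*(-31 + 12 - 42 - 1*1764) = -3*(-31 + 12 - 42 - 1764) = -3*(-1825) = -1*(-5475) = 5475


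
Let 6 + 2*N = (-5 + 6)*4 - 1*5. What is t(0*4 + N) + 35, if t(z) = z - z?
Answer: 35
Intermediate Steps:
N = -7/2 (N = -3 + ((-5 + 6)*4 - 1*5)/2 = -3 + (1*4 - 5)/2 = -3 + (4 - 5)/2 = -3 + (½)*(-1) = -3 - ½ = -7/2 ≈ -3.5000)
t(z) = 0
t(0*4 + N) + 35 = 0 + 35 = 35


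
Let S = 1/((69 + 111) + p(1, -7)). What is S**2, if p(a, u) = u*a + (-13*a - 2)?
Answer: 1/24964 ≈ 4.0058e-5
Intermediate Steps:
p(a, u) = -2 - 13*a + a*u (p(a, u) = a*u + (-2 - 13*a) = -2 - 13*a + a*u)
S = 1/158 (S = 1/((69 + 111) + (-2 - 13*1 + 1*(-7))) = 1/(180 + (-2 - 13 - 7)) = 1/(180 - 22) = 1/158 ≈ 0.0063291)
S**2 = (1/158)**2 = 1/24964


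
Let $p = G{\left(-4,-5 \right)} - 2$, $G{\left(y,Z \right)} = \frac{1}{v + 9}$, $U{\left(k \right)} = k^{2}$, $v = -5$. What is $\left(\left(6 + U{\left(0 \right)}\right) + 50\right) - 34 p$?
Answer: $\frac{231}{2} \approx 115.5$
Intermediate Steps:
$G{\left(y,Z \right)} = \frac{1}{4}$ ($G{\left(y,Z \right)} = \frac{1}{-5 + 9} = \frac{1}{4}$)
$p = - \frac{7}{4}$ ($p = \frac{1}{4} - 2 = - \frac{7}{4} \approx -1.75$)
$\left(\left(6 + U{\left(0 \right)}\right) + 50\right) - 34 p = \left(\left(6 + 0^{2}\right) + 50\right) - - \frac{119}{2} = \left(\left(6 + 0\right) + 50\right) + \frac{119}{2} = \left(6 + 50\right) + \frac{119}{2} = 56 + \frac{119}{2} = \frac{231}{2}$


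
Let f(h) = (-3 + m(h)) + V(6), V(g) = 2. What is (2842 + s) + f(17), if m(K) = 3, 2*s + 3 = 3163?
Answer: 4424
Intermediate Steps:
s = 1580 (s = -3/2 + (½)*3163 = -3/2 + 3163/2 = 1580)
f(h) = 2 (f(h) = (-3 + 3) + 2 = 0 + 2 = 2)
(2842 + s) + f(17) = (2842 + 1580) + 2 = 4422 + 2 = 4424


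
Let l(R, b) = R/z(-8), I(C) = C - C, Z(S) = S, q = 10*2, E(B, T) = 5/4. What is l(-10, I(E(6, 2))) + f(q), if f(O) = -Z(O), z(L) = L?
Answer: -75/4 ≈ -18.750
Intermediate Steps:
E(B, T) = 5/4 (E(B, T) = 5*(1/4) = 5/4)
q = 20
I(C) = 0
f(O) = -O
l(R, b) = -R/8 (l(R, b) = R/(-8) = R*(-1/8) = -R/8)
l(-10, I(E(6, 2))) + f(q) = -1/8*(-10) - 1*20 = 5/4 - 20 = -75/4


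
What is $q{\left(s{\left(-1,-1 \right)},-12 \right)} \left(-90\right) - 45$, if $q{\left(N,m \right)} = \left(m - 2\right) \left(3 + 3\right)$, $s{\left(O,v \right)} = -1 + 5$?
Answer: $7515$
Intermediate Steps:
$s{\left(O,v \right)} = 4$
$q{\left(N,m \right)} = -12 + 6 m$ ($q{\left(N,m \right)} = \left(-2 + m\right) 6 = -12 + 6 m$)
$q{\left(s{\left(-1,-1 \right)},-12 \right)} \left(-90\right) - 45 = \left(-12 + 6 \left(-12\right)\right) \left(-90\right) - 45 = \left(-12 - 72\right) \left(-90\right) - 45 = \left(-84\right) \left(-90\right) - 45 = 7560 - 45 = 7515$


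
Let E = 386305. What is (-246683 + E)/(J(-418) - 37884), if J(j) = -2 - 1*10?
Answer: -69811/18948 ≈ -3.6843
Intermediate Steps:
J(j) = -12 (J(j) = -2 - 10 = -12)
(-246683 + E)/(J(-418) - 37884) = (-246683 + 386305)/(-12 - 37884) = 139622/(-37896) = 139622*(-1/37896) = -69811/18948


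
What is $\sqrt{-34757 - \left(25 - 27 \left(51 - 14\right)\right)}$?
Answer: $i \sqrt{33783} \approx 183.8 i$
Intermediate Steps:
$\sqrt{-34757 - \left(25 - 27 \left(51 - 14\right)\right)} = \sqrt{-34757 + \left(-25 + 27 \cdot 37\right)} = \sqrt{-34757 + \left(-25 + 999\right)} = \sqrt{-34757 + 974} = \sqrt{-33783} = i \sqrt{33783}$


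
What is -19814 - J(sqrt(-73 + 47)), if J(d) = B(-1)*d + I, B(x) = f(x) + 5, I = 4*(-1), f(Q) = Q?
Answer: -19810 - 4*I*sqrt(26) ≈ -19810.0 - 20.396*I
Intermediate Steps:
I = -4
B(x) = 5 + x (B(x) = x + 5 = 5 + x)
J(d) = -4 + 4*d (J(d) = (5 - 1)*d - 4 = 4*d - 4 = -4 + 4*d)
-19814 - J(sqrt(-73 + 47)) = -19814 - (-4 + 4*sqrt(-73 + 47)) = -19814 - (-4 + 4*sqrt(-26)) = -19814 - (-4 + 4*(I*sqrt(26))) = -19814 - (-4 + 4*I*sqrt(26)) = -19814 + (4 - 4*I*sqrt(26)) = -19810 - 4*I*sqrt(26)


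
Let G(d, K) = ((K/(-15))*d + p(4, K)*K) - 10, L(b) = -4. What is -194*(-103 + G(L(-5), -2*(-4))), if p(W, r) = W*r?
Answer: -422338/15 ≈ -28156.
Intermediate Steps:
G(d, K) = -10 + 4*K² - K*d/15 (G(d, K) = ((K/(-15))*d + (4*K)*K) - 10 = ((K*(-1/15))*d + 4*K²) - 10 = ((-K/15)*d + 4*K²) - 10 = (-K*d/15 + 4*K²) - 10 = (4*K² - K*d/15) - 10 = -10 + 4*K² - K*d/15)
-194*(-103 + G(L(-5), -2*(-4))) = -194*(-103 + (-10 + 4*(-2*(-4))² - 1/15*(-2*(-4))*(-4))) = -194*(-103 + (-10 + 4*8² - 1/15*8*(-4))) = -194*(-103 + (-10 + 4*64 + 32/15)) = -194*(-103 + (-10 + 256 + 32/15)) = -194*(-103 + 3722/15) = -194*2177/15 = -422338/15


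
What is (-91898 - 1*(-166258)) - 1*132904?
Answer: -58544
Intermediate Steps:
(-91898 - 1*(-166258)) - 1*132904 = (-91898 + 166258) - 132904 = 74360 - 132904 = -58544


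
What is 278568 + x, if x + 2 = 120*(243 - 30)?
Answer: 304126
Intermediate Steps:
x = 25558 (x = -2 + 120*(243 - 30) = -2 + 120*213 = -2 + 25560 = 25558)
278568 + x = 278568 + 25558 = 304126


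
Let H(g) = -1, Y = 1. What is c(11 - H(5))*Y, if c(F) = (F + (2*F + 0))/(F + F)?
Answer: 3/2 ≈ 1.5000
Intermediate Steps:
c(F) = 3/2 (c(F) = (F + 2*F)/((2*F)) = (3*F)*(1/(2*F)) = 3/2)
c(11 - H(5))*Y = (3/2)*1 = 3/2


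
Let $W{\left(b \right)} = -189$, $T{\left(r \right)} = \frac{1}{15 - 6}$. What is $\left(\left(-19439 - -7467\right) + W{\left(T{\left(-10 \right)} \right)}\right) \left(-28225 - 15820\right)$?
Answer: $535631245$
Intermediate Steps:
$T{\left(r \right)} = \frac{1}{9}$
$\left(\left(-19439 - -7467\right) + W{\left(T{\left(-10 \right)} \right)}\right) \left(-28225 - 15820\right) = \left(\left(-19439 - -7467\right) - 189\right) \left(-28225 - 15820\right) = \left(\left(-19439 + 7467\right) - 189\right) \left(-44045\right) = \left(-11972 - 189\right) \left(-44045\right) = \left(-12161\right) \left(-44045\right) = 535631245$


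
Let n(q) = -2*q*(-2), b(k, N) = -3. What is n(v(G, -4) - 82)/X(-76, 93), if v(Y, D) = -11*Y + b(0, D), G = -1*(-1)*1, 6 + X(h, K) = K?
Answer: -128/29 ≈ -4.4138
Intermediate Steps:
X(h, K) = -6 + K
G = 1 (G = 1*1 = 1)
v(Y, D) = -3 - 11*Y (v(Y, D) = -11*Y - 3 = -3 - 11*Y)
n(q) = 4*q
n(v(G, -4) - 82)/X(-76, 93) = (4*((-3 - 11*1) - 82))/(-6 + 93) = (4*((-3 - 11) - 82))/87 = (4*(-14 - 82))*(1/87) = (4*(-96))*(1/87) = -384*1/87 = -128/29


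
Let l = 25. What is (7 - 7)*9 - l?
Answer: -25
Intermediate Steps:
(7 - 7)*9 - l = (7 - 7)*9 - 1*25 = 0*9 - 25 = 0 - 25 = -25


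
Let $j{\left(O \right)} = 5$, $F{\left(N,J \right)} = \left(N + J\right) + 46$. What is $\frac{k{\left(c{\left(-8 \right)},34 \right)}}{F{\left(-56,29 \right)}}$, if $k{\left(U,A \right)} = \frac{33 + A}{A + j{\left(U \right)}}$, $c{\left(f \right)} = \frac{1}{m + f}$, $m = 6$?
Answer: $\frac{67}{741} \approx 0.090418$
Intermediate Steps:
$c{\left(f \right)} = \frac{1}{6 + f}$
$F{\left(N,J \right)} = 46 + J + N$ ($F{\left(N,J \right)} = \left(J + N\right) + 46 = 46 + J + N$)
$k{\left(U,A \right)} = \frac{33 + A}{5 + A}$ ($k{\left(U,A \right)} = \frac{33 + A}{A + 5} = \frac{33 + A}{5 + A}$)
$\frac{k{\left(c{\left(-8 \right)},34 \right)}}{F{\left(-56,29 \right)}} = \frac{\frac{1}{5 + 34} \left(33 + 34\right)}{46 + 29 - 56} = \frac{\frac{1}{39} \cdot 67}{19} = \frac{1}{39} \cdot 67 \cdot \frac{1}{19} = \frac{67}{39} \cdot \frac{1}{19} = \frac{67}{741}$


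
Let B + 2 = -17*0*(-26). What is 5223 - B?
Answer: 5225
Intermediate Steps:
B = -2 (B = -2 - 17*0*(-26) = -2 + 0*(-26) = -2 + 0 = -2)
5223 - B = 5223 - 1*(-2) = 5223 + 2 = 5225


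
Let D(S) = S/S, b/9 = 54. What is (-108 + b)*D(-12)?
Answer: 378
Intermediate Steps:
b = 486 (b = 9*54 = 486)
D(S) = 1
(-108 + b)*D(-12) = (-108 + 486)*1 = 378*1 = 378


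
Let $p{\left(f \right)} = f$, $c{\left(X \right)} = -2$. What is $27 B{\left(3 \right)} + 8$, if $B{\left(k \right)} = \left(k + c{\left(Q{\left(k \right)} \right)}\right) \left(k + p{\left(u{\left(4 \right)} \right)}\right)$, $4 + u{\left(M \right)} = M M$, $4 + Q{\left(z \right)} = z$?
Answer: $413$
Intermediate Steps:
$Q{\left(z \right)} = -4 + z$
$u{\left(M \right)} = -4 + M^{2}$ ($u{\left(M \right)} = -4 + M M = -4 + M^{2}$)
$B{\left(k \right)} = \left(-2 + k\right) \left(12 + k\right)$ ($B{\left(k \right)} = \left(k - 2\right) \left(k - \left(4 - 4^{2}\right)\right) = \left(-2 + k\right) \left(k + \left(-4 + 16\right)\right) = \left(-2 + k\right) \left(k + 12\right) = \left(-2 + k\right) \left(12 + k\right)$)
$27 B{\left(3 \right)} + 8 = 27 \left(-24 + 3^{2} + 10 \cdot 3\right) + 8 = 27 \left(-24 + 9 + 30\right) + 8 = 27 \cdot 15 + 8 = 405 + 8 = 413$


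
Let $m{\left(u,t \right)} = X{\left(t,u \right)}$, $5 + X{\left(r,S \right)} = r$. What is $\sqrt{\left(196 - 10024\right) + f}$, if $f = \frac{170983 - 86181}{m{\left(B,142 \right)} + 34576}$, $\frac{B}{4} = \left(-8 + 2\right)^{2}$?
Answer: $\frac{i \sqrt{1315524585634}}{11571} \approx 99.124 i$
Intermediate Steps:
$B = 144$ ($B = 4 \left(-8 + 2\right)^{2} = 4 \left(-6\right)^{2} = 4 \cdot 36 = 144$)
$X{\left(r,S \right)} = -5 + r$
$m{\left(u,t \right)} = -5 + t$
$f = \frac{84802}{34713}$ ($f = \frac{170983 - 86181}{\left(-5 + 142\right) + 34576} = \frac{84802}{137 + 34576} = \frac{84802}{34713} \approx 2.4429$)
$\sqrt{\left(196 - 10024\right) + f} = \sqrt{\left(196 - 10024\right) + \frac{84802}{34713}} = \sqrt{-9828 + \frac{84802}{34713}} = \sqrt{- \frac{341074562}{34713}} = \frac{i \sqrt{1315524585634}}{11571}$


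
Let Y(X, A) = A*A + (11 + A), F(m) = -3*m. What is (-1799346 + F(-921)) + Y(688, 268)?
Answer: -1724480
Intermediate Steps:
Y(X, A) = 11 + A + A² (Y(X, A) = A² + (11 + A) = 11 + A + A²)
(-1799346 + F(-921)) + Y(688, 268) = (-1799346 - 3*(-921)) + (11 + 268 + 268²) = (-1799346 + 2763) + (11 + 268 + 71824) = -1796583 + 72103 = -1724480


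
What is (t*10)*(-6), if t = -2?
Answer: 120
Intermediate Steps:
(t*10)*(-6) = -2*10*(-6) = -20*(-6) = 120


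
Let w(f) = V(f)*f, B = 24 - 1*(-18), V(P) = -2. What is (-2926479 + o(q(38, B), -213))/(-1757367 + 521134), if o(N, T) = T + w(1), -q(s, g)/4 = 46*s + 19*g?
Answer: 2926694/1236233 ≈ 2.3674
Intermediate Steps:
B = 42 (B = 24 + 18 = 42)
w(f) = -2*f
q(s, g) = -184*s - 76*g (q(s, g) = -4*(46*s + 19*g) = -4*(19*g + 46*s) = -184*s - 76*g)
o(N, T) = -2 + T (o(N, T) = T - 2*1 = T - 2 = -2 + T)
(-2926479 + o(q(38, B), -213))/(-1757367 + 521134) = (-2926479 + (-2 - 213))/(-1757367 + 521134) = (-2926479 - 215)/(-1236233) = -2926694*(-1/1236233) = 2926694/1236233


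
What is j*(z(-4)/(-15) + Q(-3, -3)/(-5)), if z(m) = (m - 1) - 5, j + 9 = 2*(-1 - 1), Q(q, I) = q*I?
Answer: 221/15 ≈ 14.733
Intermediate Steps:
Q(q, I) = I*q
j = -13 (j = -9 + 2*(-1 - 1) = -9 + 2*(-2) = -9 - 4 = -13)
z(m) = -6 + m (z(m) = (-1 + m) - 5 = -6 + m)
j*(z(-4)/(-15) + Q(-3, -3)/(-5)) = -13*((-6 - 4)/(-15) - 3*(-3)/(-5)) = -13*(-10*(-1/15) + 9*(-⅕)) = -13*(⅔ - 9/5) = -13*(-17/15) = 221/15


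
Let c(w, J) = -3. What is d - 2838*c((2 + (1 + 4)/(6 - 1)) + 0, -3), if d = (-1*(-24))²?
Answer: 9090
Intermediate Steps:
d = 576 (d = 24² = 576)
d - 2838*c((2 + (1 + 4)/(6 - 1)) + 0, -3) = 576 - 2838*(-3) = 576 + 8514 = 9090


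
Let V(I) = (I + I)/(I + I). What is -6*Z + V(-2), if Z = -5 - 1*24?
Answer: 175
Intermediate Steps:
Z = -29 (Z = -5 - 24 = -29)
V(I) = 1 (V(I) = (2*I)/((2*I)) = (2*I)*(1/(2*I)) = 1)
-6*Z + V(-2) = -6*(-29) + 1 = 174 + 1 = 175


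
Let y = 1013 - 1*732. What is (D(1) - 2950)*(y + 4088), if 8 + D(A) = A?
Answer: -12919133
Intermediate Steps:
D(A) = -8 + A
y = 281 (y = 1013 - 732 = 281)
(D(1) - 2950)*(y + 4088) = ((-8 + 1) - 2950)*(281 + 4088) = (-7 - 2950)*4369 = -2957*4369 = -12919133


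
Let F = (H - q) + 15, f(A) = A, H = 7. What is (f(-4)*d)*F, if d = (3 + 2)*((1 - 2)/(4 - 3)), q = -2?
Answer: 480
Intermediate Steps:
d = -5 (d = 5*(-1/1) = 5*(-1*1) = 5*(-1) = -5)
F = 24 (F = (7 - 1*(-2)) + 15 = (7 + 2) + 15 = 9 + 15 = 24)
(f(-4)*d)*F = -4*(-5)*24 = 20*24 = 480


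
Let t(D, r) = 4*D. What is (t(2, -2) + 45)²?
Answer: 2809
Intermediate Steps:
(t(2, -2) + 45)² = (4*2 + 45)² = (8 + 45)² = 53² = 2809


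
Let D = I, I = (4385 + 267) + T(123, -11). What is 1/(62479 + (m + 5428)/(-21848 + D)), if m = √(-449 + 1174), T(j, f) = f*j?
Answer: 21496761505107/1343089871473156124 + 92745*√29/1343089871473156124 ≈ 1.6005e-5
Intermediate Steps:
I = 3299 (I = (4385 + 267) - 11*123 = 4652 - 1353 = 3299)
D = 3299
m = 5*√29 (m = √725 = 5*√29 ≈ 26.926)
1/(62479 + (m + 5428)/(-21848 + D)) = 1/(62479 + (5*√29 + 5428)/(-21848 + 3299)) = 1/(62479 + (5428 + 5*√29)/(-18549)) = 1/(62479 + (5428 + 5*√29)*(-1/18549)) = 1/(62479 + (-5428/18549 - 5*√29/18549)) = 1/(1158917543/18549 - 5*√29/18549)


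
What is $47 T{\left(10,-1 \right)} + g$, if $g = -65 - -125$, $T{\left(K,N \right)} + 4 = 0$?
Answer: $-128$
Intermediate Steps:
$T{\left(K,N \right)} = -4$ ($T{\left(K,N \right)} = -4 + 0 = -4$)
$g = 60$ ($g = -65 + 125 = 60$)
$47 T{\left(10,-1 \right)} + g = 47 \left(-4\right) + 60 = -188 + 60 = -128$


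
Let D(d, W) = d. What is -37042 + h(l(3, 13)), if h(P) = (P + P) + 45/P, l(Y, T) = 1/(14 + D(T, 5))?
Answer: -967327/27 ≈ -35827.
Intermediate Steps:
l(Y, T) = 1/(14 + T)
h(P) = 2*P + 45/P
-37042 + h(l(3, 13)) = -37042 + (2/(14 + 13) + 45/(1/(14 + 13))) = -37042 + (2/27 + 45/(1/27)) = -37042 + (2*(1/27) + 45/(1/27)) = -37042 + (2/27 + 45*27) = -37042 + (2/27 + 1215) = -37042 + 32807/27 = -967327/27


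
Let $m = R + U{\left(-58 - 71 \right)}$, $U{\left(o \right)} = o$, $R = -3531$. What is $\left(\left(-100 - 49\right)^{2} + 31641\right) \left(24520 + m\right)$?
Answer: $1123144120$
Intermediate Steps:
$m = -3660$ ($m = -3531 - 129 = -3660$)
$\left(\left(-100 - 49\right)^{2} + 31641\right) \left(24520 + m\right) = \left(\left(-100 - 49\right)^{2} + 31641\right) \left(24520 - 3660\right) = \left(\left(-149\right)^{2} + 31641\right) 20860 = \left(22201 + 31641\right) 20860 = 53842 \cdot 20860 = 1123144120$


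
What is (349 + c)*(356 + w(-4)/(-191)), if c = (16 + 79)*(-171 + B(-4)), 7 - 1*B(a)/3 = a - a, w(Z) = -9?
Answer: -945337505/191 ≈ -4.9494e+6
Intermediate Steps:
B(a) = 21 (B(a) = 21 - 3*(a - a) = 21 - 3*0 = 21 + 0 = 21)
c = -14250 (c = (16 + 79)*(-171 + 21) = 95*(-150) = -14250)
(349 + c)*(356 + w(-4)/(-191)) = (349 - 14250)*(356 - 9/(-191)) = -13901*(356 - 9*(-1/191)) = -13901*(356 + 9/191) = -13901*68005/191 = -945337505/191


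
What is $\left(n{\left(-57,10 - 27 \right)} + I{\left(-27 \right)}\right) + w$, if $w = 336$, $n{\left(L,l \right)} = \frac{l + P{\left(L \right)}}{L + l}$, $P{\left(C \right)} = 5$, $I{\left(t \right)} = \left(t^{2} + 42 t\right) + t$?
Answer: $- \frac{3546}{37} \approx -95.838$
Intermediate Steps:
$I{\left(t \right)} = t^{2} + 43 t$
$n{\left(L,l \right)} = \frac{5 + l}{L + l}$ ($n{\left(L,l \right)} = \frac{l + 5}{L + l} = \frac{5 + l}{L + l}$)
$\left(n{\left(-57,10 - 27 \right)} + I{\left(-27 \right)}\right) + w = \left(\frac{5 + \left(10 - 27\right)}{-57 + \left(10 - 27\right)} - 27 \left(43 - 27\right)\right) + 336 = \left(\frac{5 - 17}{-57 - 17} - 432\right) + 336 = \left(\frac{1}{-74} \left(-12\right) - 432\right) + 336 = \left(\left(- \frac{1}{74}\right) \left(-12\right) - 432\right) + 336 = \left(\frac{6}{37} - 432\right) + 336 = - \frac{15978}{37} + 336 = - \frac{3546}{37}$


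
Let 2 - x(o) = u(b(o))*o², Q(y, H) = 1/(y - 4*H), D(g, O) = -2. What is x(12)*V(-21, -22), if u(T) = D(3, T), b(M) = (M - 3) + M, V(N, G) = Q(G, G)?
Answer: 145/33 ≈ 4.3939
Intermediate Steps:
V(N, G) = -1/(3*G) (V(N, G) = 1/(G - 4*G) = 1/(-3*G) = -1/(3*G))
b(M) = -3 + 2*M (b(M) = (-3 + M) + M = -3 + 2*M)
u(T) = -2
x(o) = 2 + 2*o² (x(o) = 2 - (-2)*o² = 2 + 2*o²)
x(12)*V(-21, -22) = (2 + 2*12²)*(-⅓/(-22)) = (2 + 2*144)*(-⅓*(-1/22)) = (2 + 288)*(1/66) = 290*(1/66) = 145/33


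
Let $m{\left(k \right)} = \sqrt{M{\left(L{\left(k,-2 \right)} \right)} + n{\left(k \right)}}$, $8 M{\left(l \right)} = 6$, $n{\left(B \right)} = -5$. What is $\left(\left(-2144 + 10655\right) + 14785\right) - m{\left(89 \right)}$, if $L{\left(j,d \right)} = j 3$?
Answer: $23296 - \frac{i \sqrt{17}}{2} \approx 23296.0 - 2.0616 i$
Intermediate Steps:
$L{\left(j,d \right)} = 3 j$
$M{\left(l \right)} = \frac{3}{4}$ ($M{\left(l \right)} = \frac{1}{8} \cdot 6 = \frac{3}{4}$)
$m{\left(k \right)} = \frac{i \sqrt{17}}{2}$ ($m{\left(k \right)} = \sqrt{\frac{3}{4} - 5} = \sqrt{- \frac{17}{4}} = \frac{i \sqrt{17}}{2}$)
$\left(\left(-2144 + 10655\right) + 14785\right) - m{\left(89 \right)} = \left(\left(-2144 + 10655\right) + 14785\right) - \frac{i \sqrt{17}}{2} = \left(8511 + 14785\right) - \frac{i \sqrt{17}}{2} = 23296 - \frac{i \sqrt{17}}{2}$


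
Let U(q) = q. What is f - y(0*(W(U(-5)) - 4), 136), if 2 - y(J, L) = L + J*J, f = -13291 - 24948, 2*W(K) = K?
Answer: -38105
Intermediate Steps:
W(K) = K/2
f = -38239
y(J, L) = 2 - L - J² (y(J, L) = 2 - (L + J*J) = 2 - (L + J²) = 2 + (-L - J²) = 2 - L - J²)
f - y(0*(W(U(-5)) - 4), 136) = -38239 - (2 - 1*136 - (0*((½)*(-5) - 4))²) = -38239 - (2 - 136 - (0*(-5/2 - 4))²) = -38239 - (2 - 136 - (0*(-13/2))²) = -38239 - (2 - 136 - 1*0²) = -38239 - (2 - 136 - 1*0) = -38239 - (2 - 136 + 0) = -38239 - 1*(-134) = -38239 + 134 = -38105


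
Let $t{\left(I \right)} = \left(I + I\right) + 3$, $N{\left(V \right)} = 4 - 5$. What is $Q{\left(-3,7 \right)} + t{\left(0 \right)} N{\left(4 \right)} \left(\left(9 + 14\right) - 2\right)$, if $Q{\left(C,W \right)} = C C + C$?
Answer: $-57$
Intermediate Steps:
$N{\left(V \right)} = -1$ ($N{\left(V \right)} = 4 - 5 = -1$)
$t{\left(I \right)} = 3 + 2 I$ ($t{\left(I \right)} = 2 I + 3 = 3 + 2 I$)
$Q{\left(C,W \right)} = C + C^{2}$ ($Q{\left(C,W \right)} = C^{2} + C = C + C^{2}$)
$Q{\left(-3,7 \right)} + t{\left(0 \right)} N{\left(4 \right)} \left(\left(9 + 14\right) - 2\right) = - 3 \left(1 - 3\right) + \left(3 + 2 \cdot 0\right) \left(-1\right) \left(\left(9 + 14\right) - 2\right) = \left(-3\right) \left(-2\right) + \left(3 + 0\right) \left(-1\right) \left(23 - 2\right) = 6 + 3 \left(-1\right) 21 = 6 - 63 = -57$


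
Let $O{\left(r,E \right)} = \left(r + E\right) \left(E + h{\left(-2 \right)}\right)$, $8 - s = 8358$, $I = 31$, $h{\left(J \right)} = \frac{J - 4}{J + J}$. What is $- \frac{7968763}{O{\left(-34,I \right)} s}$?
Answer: $- \frac{7968763}{814125} \approx -9.7881$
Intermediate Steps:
$h{\left(J \right)} = \frac{-4 + J}{2 J}$
$s = -8350$ ($s = 8 - 8358 = -8350$)
$O{\left(r,E \right)} = \left(\frac{3}{2} + E\right) \left(E + r\right)$ ($O{\left(r,E \right)} = \left(r + E\right) \left(E + \frac{-4 - 2}{2 \left(-2\right)}\right) = \left(E + r\right) \left(E + \frac{1}{2} \left(- \frac{1}{2}\right) \left(-6\right)\right) = \left(E + r\right) \left(E + \frac{3}{2}\right) = \left(E + r\right) \left(\frac{3}{2} + E\right) = \left(\frac{3}{2} + E\right) \left(E + r\right)$)
$- \frac{7968763}{O{\left(-34,I \right)} s} = - \frac{7968763}{\left(31^{2} + \frac{3}{2} \cdot 31 + \frac{3}{2} \left(-34\right) + 31 \left(-34\right)\right) \left(-8350\right)} = - \frac{7968763}{\left(961 + \frac{93}{2} - 51 - 1054\right) \left(-8350\right)} = - \frac{7968763}{\left(- \frac{195}{2}\right) \left(-8350\right)} = - \frac{7968763}{814125}$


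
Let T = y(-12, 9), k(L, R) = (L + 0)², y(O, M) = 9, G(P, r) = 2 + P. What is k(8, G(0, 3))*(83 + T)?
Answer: 5888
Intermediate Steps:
k(L, R) = L²
T = 9
k(8, G(0, 3))*(83 + T) = 8²*(83 + 9) = 64*92 = 5888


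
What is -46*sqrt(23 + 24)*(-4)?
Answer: 184*sqrt(47) ≈ 1261.4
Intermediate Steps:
-46*sqrt(23 + 24)*(-4) = -46*sqrt(47)*(-4) = 184*sqrt(47)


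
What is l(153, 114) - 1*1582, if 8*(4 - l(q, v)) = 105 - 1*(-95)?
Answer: -1603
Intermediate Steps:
l(q, v) = -21 (l(q, v) = 4 - (105 - 1*(-95))/8 = 4 - (105 + 95)/8 = 4 - ⅛*200 = 4 - 25 = -21)
l(153, 114) - 1*1582 = -21 - 1*1582 = -21 - 1582 = -1603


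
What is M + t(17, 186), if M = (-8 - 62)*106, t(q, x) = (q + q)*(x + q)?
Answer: -518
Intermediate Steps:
t(q, x) = 2*q*(q + x) (t(q, x) = (2*q)*(q + x) = 2*q*(q + x))
M = -7420 (M = -70*106 = -7420)
M + t(17, 186) = -7420 + 2*17*(17 + 186) = -7420 + 2*17*203 = -7420 + 6902 = -518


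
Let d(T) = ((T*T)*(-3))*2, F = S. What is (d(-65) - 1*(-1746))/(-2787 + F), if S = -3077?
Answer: 5901/1466 ≈ 4.0252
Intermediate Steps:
F = -3077
d(T) = -6*T² (d(T) = (T²*(-3))*2 = -3*T²*2 = -6*T²)
(d(-65) - 1*(-1746))/(-2787 + F) = (-6*(-65)² - 1*(-1746))/(-2787 - 3077) = (-6*4225 + 1746)/(-5864) = (-25350 + 1746)*(-1/5864) = -23604*(-1/5864) = 5901/1466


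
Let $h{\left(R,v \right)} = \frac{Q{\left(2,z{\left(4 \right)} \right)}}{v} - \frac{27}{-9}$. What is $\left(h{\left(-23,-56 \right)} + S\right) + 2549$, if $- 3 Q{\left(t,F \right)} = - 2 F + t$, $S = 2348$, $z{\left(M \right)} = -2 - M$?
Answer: $\frac{58801}{12} \approx 4900.1$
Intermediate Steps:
$Q{\left(t,F \right)} = - \frac{t}{3} + \frac{2 F}{3}$ ($Q{\left(t,F \right)} = - \frac{- 2 F + t}{3} = - \frac{t - 2 F}{3} = - \frac{t}{3} + \frac{2 F}{3}$)
$h{\left(R,v \right)} = 3 - \frac{14}{3 v}$ ($h{\left(R,v \right)} = \frac{\left(- \frac{1}{3}\right) 2 + \frac{2 \left(-2 - 4\right)}{3}}{v} - \frac{27}{-9} = \frac{- \frac{2}{3} + \frac{2 \left(-2 - 4\right)}{3}}{v} - -3 = \frac{- \frac{2}{3} + \frac{2}{3} \left(-6\right)}{v} + 3 = \frac{- \frac{2}{3} - 4}{v} + 3 = - \frac{14}{3 v} + 3 = 3 - \frac{14}{3 v}$)
$\left(h{\left(-23,-56 \right)} + S\right) + 2549 = \left(\left(3 - \frac{14}{3 \left(-56\right)}\right) + 2348\right) + 2549 = \left(\left(3 - - \frac{1}{12}\right) + 2348\right) + 2549 = \left(\left(3 + \frac{1}{12}\right) + 2348\right) + 2549 = \left(\frac{37}{12} + 2348\right) + 2549 = \frac{28213}{12} + 2549 = \frac{58801}{12}$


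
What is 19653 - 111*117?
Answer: 6666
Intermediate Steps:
19653 - 111*117 = 19653 - 1*12987 = 19653 - 12987 = 6666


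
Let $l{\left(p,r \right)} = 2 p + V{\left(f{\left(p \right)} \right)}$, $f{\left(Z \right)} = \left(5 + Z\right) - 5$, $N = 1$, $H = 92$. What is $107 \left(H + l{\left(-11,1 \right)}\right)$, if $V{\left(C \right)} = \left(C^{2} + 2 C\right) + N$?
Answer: $18190$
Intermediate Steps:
$f{\left(Z \right)} = Z$
$V{\left(C \right)} = 1 + C^{2} + 2 C$ ($V{\left(C \right)} = \left(C^{2} + 2 C\right) + 1 = 1 + C^{2} + 2 C$)
$l{\left(p,r \right)} = 1 + p^{2} + 4 p$ ($l{\left(p,r \right)} = 2 p + \left(1 + p^{2} + 2 p\right) = 1 + p^{2} + 4 p$)
$107 \left(H + l{\left(-11,1 \right)}\right) = 107 \left(92 + \left(1 + \left(-11\right)^{2} + 4 \left(-11\right)\right)\right) = 107 \left(92 + \left(1 + 121 - 44\right)\right) = 107 \left(92 + 78\right) = 107 \cdot 170 = 18190$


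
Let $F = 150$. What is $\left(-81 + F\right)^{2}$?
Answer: $4761$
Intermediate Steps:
$\left(-81 + F\right)^{2} = \left(-81 + 150\right)^{2} = 69^{2} = 4761$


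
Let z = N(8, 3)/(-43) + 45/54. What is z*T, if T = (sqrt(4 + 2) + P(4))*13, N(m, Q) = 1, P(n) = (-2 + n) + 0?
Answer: 2717/129 + 2717*sqrt(6)/258 ≈ 46.858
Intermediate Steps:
P(n) = -2 + n
T = 26 + 13*sqrt(6) (T = (sqrt(4 + 2) + (-2 + 4))*13 = (sqrt(6) + 2)*13 = (2 + sqrt(6))*13 = 26 + 13*sqrt(6) ≈ 57.843)
z = 209/258 (z = 1/(-43) + 45/54 = 1*(-1/43) + 45*(1/54) = -1/43 + 5/6 = 209/258 ≈ 0.81008)
z*T = 209*(26 + 13*sqrt(6))/258 = 2717/129 + 2717*sqrt(6)/258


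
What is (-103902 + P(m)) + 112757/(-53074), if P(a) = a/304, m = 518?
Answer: -419103297297/4033624 ≈ -1.0390e+5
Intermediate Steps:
P(a) = a/304 (P(a) = a*(1/304) = a/304)
(-103902 + P(m)) + 112757/(-53074) = (-103902 + (1/304)*518) + 112757/(-53074) = (-103902 + 259/152) + 112757*(-1/53074) = -15792845/152 - 112757/53074 = -419103297297/4033624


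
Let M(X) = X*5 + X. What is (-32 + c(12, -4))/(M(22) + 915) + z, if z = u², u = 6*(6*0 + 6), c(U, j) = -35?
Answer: 1356845/1047 ≈ 1295.9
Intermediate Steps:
M(X) = 6*X (M(X) = 5*X + X = 6*X)
u = 36 (u = 6*(0 + 6) = 6*6 = 36)
z = 1296 (z = 36² = 1296)
(-32 + c(12, -4))/(M(22) + 915) + z = (-32 - 35)/(6*22 + 915) + 1296 = -67/(132 + 915) + 1296 = -67/1047 + 1296 = 1356845/1047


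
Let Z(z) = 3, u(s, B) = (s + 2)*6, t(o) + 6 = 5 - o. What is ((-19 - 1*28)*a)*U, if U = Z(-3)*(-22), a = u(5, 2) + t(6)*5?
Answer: 21714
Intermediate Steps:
t(o) = -1 - o (t(o) = -6 + (5 - o) = -1 - o)
u(s, B) = 12 + 6*s (u(s, B) = (2 + s)*6 = 12 + 6*s)
a = 7 (a = (12 + 6*5) + (-1 - 1*6)*5 = (12 + 30) + (-1 - 6)*5 = 42 - 7*5 = 42 - 35 = 7)
U = -66 (U = 3*(-22) = -66)
((-19 - 1*28)*a)*U = ((-19 - 1*28)*7)*(-66) = ((-19 - 28)*7)*(-66) = -47*7*(-66) = -329*(-66) = 21714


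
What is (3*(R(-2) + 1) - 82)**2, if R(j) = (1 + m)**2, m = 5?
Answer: 841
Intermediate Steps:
R(j) = 36 (R(j) = (1 + 5)**2 = 6**2 = 36)
(3*(R(-2) + 1) - 82)**2 = (3*(36 + 1) - 82)**2 = (3*37 - 82)**2 = (111 - 82)**2 = 29**2 = 841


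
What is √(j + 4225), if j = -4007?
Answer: √218 ≈ 14.765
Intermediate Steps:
√(j + 4225) = √(-4007 + 4225) = √218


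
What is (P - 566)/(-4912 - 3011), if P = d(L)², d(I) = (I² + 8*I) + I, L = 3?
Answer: -730/7923 ≈ -0.092137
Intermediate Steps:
d(I) = I² + 9*I
P = 1296 (P = (3*(9 + 3))² = (3*12)² = 36² = 1296)
(P - 566)/(-4912 - 3011) = (1296 - 566)/(-4912 - 3011) = 730/(-7923) = 730*(-1/7923) = -730/7923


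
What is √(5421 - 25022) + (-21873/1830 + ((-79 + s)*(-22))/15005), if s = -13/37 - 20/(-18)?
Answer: -7216207967/609593130 + I*√19601 ≈ -11.838 + 140.0*I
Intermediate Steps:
s = 253/333 (s = -13*1/37 - 20*(-1/18) = -13/37 + 10/9 = 253/333 ≈ 0.75976)
√(5421 - 25022) + (-21873/1830 + ((-79 + s)*(-22))/15005) = √(5421 - 25022) + (-21873/1830 + ((-79 + 253/333)*(-22))/15005) = √(-19601) + (-21873*1/1830 - 26054/333*(-22)*(1/15005)) = I*√19601 + (-7291/610 + (573188/333)*(1/15005)) = I*√19601 + (-7291/610 + 573188/4996665) = I*√19601 - 7216207967/609593130 = -7216207967/609593130 + I*√19601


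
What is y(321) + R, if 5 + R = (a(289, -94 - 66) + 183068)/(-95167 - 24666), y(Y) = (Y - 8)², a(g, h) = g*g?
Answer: 617844917/6307 ≈ 97962.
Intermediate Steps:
a(g, h) = g²
y(Y) = (-8 + Y)²
R = -45566/6307 (R = -5 + (289² + 183068)/(-95167 - 24666) = -5 + (83521 + 183068)/(-119833) = -5 + 266589*(-1/119833) = -5 - 14031/6307 = -45566/6307 ≈ -7.2247)
y(321) + R = (-8 + 321)² - 45566/6307 = 313² - 45566/6307 = 97969 - 45566/6307 = 617844917/6307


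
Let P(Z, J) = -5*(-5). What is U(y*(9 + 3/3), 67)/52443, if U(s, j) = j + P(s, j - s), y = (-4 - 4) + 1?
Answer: 92/52443 ≈ 0.0017543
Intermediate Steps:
P(Z, J) = 25
y = -7 (y = -8 + 1 = -7)
U(s, j) = 25 + j (U(s, j) = j + 25 = 25 + j)
U(y*(9 + 3/3), 67)/52443 = (25 + 67)/52443 = 92*(1/52443) = 92/52443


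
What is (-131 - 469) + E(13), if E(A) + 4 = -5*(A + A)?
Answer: -734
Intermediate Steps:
E(A) = -4 - 10*A (E(A) = -4 - 5*(A + A) = -4 - 10*A)
(-131 - 469) + E(13) = (-131 - 469) + (-4 - 10*13) = -600 + (-4 - 130) = -600 - 134 = -734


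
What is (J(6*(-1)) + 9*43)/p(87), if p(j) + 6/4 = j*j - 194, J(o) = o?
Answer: 762/14747 ≈ 0.051672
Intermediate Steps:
p(j) = -391/2 + j**2 (p(j) = -3/2 + (j*j - 194) = -3/2 + (j**2 - 194) = -3/2 + (-194 + j**2) = -391/2 + j**2)
(J(6*(-1)) + 9*43)/p(87) = (6*(-1) + 9*43)/(-391/2 + 87**2) = (-6 + 387)/(-391/2 + 7569) = 381/(14747/2) = 381*(2/14747) = 762/14747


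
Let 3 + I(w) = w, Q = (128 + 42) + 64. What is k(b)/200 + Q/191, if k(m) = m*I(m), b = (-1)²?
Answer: 23209/19100 ≈ 1.2151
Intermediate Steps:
b = 1
Q = 234 (Q = 170 + 64 = 234)
I(w) = -3 + w
k(m) = m*(-3 + m)
k(b)/200 + Q/191 = (1*(-3 + 1))/200 + 234/191 = (1*(-2))*(1/200) + 234*(1/191) = -2*1/200 + 234/191 = -1/100 + 234/191 = 23209/19100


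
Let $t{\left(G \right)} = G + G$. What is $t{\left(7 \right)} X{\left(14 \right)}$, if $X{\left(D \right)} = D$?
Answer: $196$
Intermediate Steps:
$t{\left(G \right)} = 2 G$
$t{\left(7 \right)} X{\left(14 \right)} = 2 \cdot 7 \cdot 14 = 14 \cdot 14 = 196$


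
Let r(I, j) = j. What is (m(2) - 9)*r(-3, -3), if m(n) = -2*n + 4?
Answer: 27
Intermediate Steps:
m(n) = 4 - 2*n
(m(2) - 9)*r(-3, -3) = ((4 - 2*2) - 9)*(-3) = ((4 - 4) - 9)*(-3) = (0 - 9)*(-3) = -9*(-3) = 27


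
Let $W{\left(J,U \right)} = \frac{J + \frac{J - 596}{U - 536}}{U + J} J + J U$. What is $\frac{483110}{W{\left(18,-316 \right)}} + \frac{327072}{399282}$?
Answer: $- \frac{10363968125084}{123235394685} \approx -84.099$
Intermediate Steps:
$W{\left(J,U \right)} = J U + \frac{J \left(J + \frac{-596 + J}{-536 + U}\right)}{J + U}$ ($W{\left(J,U \right)} = \frac{J + \frac{-596 + J}{-536 + U}}{J + U} J + J U = \frac{J \left(J + \frac{-596 + J}{-536 + U}\right)}{J + U} + J U = J U + \frac{J \left(J + \frac{-596 + J}{-536 + U}\right)}{J + U}$)
$\frac{483110}{W{\left(18,-316 \right)}} + \frac{327072}{399282} = \frac{483110}{18 \frac{1}{\left(-316\right)^{2} - 9648 - -169376 + 18 \left(-316\right)} \left(-596 + \left(-316\right)^{3} - 536 \left(-316\right)^{2} - 9630 + 18 \left(-316\right)^{2} - 9630 \left(-316\right)\right)} + \frac{327072}{399282} = \frac{483110}{18 \frac{1}{99856 - 9648 + 169376 - 5688} \left(-596 - 31554496 - 53522816 - 9630 + 18 \cdot 99856 + 3043080\right)} + 327072 \cdot \frac{1}{399282} = \frac{483110}{18 \cdot \frac{1}{253896} \left(-596 - 31554496 - 53522816 - 9630 + 1797408 + 3043080\right)} + \frac{54512}{66547} = \frac{483110}{18 \cdot \frac{1}{253896} \left(-80247050\right)} + \frac{54512}{66547} = \frac{483110}{- \frac{120370575}{21158}} + \frac{54512}{66547} = 483110 \left(- \frac{21158}{120370575}\right) + \frac{54512}{66547} = - \frac{2044328276}{24074115} + \frac{54512}{66547} = - \frac{10363968125084}{123235394685}$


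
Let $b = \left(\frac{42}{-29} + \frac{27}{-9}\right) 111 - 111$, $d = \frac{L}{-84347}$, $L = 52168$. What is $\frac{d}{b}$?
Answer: $\frac{756436}{739638843} \approx 0.0010227$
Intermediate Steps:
$d = - \frac{52168}{84347}$ ($d = \frac{52168}{-84347} = 52168 \left(- \frac{1}{84347}\right) = - \frac{52168}{84347} \approx -0.61849$)
$b = - \frac{17538}{29}$ ($b = \left(42 \left(- \frac{1}{29}\right) + 27 \left(- \frac{1}{9}\right)\right) 111 - 111 = \left(- \frac{42}{29} - 3\right) 111 - 111 = \left(- \frac{129}{29}\right) 111 - 111 = - \frac{14319}{29} - 111 = - \frac{17538}{29} \approx -604.76$)
$\frac{d}{b} = - \frac{52168}{84347 \left(- \frac{17538}{29}\right)} = \left(- \frac{52168}{84347}\right) \left(- \frac{29}{17538}\right) = \frac{756436}{739638843}$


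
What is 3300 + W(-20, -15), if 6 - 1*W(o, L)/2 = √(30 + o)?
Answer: 3312 - 2*√10 ≈ 3305.7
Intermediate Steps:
W(o, L) = 12 - 2*√(30 + o)
3300 + W(-20, -15) = 3300 + (12 - 2*√(30 - 20)) = 3300 + (12 - 2*√10) = 3312 - 2*√10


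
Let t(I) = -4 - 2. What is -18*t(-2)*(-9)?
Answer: -972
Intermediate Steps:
t(I) = -6
-18*t(-2)*(-9) = -18*(-6)*(-9) = 108*(-9) = -972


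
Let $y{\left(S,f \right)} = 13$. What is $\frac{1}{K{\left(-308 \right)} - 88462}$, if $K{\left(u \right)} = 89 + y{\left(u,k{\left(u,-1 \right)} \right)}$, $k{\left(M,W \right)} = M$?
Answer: $- \frac{1}{88360} \approx -1.1317 \cdot 10^{-5}$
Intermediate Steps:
$K{\left(u \right)} = 102$ ($K{\left(u \right)} = 89 + 13 = 102$)
$\frac{1}{K{\left(-308 \right)} - 88462} = \frac{1}{102 - 88462} = \frac{1}{-88360} = - \frac{1}{88360}$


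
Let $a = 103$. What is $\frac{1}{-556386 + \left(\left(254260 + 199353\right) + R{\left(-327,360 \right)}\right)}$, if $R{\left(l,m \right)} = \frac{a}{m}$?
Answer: $- \frac{360}{36998177} \approx -9.7302 \cdot 10^{-6}$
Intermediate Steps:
$R{\left(l,m \right)} = \frac{103}{m}$
$\frac{1}{-556386 + \left(\left(254260 + 199353\right) + R{\left(-327,360 \right)}\right)} = \frac{1}{-556386 + \left(\left(254260 + 199353\right) + \frac{103}{360}\right)} = \frac{1}{-556386 + \left(453613 + 103 \cdot \frac{1}{360}\right)} = \frac{1}{-556386 + \left(453613 + \frac{103}{360}\right)} = \frac{1}{-556386 + \frac{163300783}{360}} = \frac{1}{- \frac{36998177}{360}} = - \frac{360}{36998177}$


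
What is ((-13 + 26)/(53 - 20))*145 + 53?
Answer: 3634/33 ≈ 110.12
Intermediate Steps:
((-13 + 26)/(53 - 20))*145 + 53 = (13/33)*145 + 53 = 1885/33 + 53 = 3634/33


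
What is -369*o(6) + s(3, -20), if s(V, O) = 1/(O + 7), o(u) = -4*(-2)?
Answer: -38377/13 ≈ -2952.1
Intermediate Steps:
o(u) = 8
s(V, O) = 1/(7 + O)
-369*o(6) + s(3, -20) = -369*8 + 1/(7 - 20) = -2952 + 1/(-13) = -2952 - 1/13 = -38377/13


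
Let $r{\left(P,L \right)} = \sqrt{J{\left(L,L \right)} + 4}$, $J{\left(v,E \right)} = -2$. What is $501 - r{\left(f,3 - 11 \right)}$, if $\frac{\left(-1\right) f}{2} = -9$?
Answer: $501 - \sqrt{2} \approx 499.59$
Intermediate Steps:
$f = 18$ ($f = \left(-2\right) \left(-9\right) = 18$)
$r{\left(P,L \right)} = \sqrt{2}$ ($r{\left(P,L \right)} = \sqrt{-2 + 4} = \sqrt{2}$)
$501 - r{\left(f,3 - 11 \right)} = 501 - \sqrt{2}$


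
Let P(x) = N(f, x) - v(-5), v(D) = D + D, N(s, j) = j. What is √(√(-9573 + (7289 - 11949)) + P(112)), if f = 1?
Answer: √(122 + I*√14233) ≈ 12.096 + 4.9314*I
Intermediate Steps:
v(D) = 2*D
P(x) = 10 + x (P(x) = x - 2*(-5) = x - 1*(-10) = x + 10 = 10 + x)
√(√(-9573 + (7289 - 11949)) + P(112)) = √(√(-9573 + (7289 - 11949)) + (10 + 112)) = √(√(-9573 - 4660) + 122) = √(√(-14233) + 122) = √(I*√14233 + 122) = √(122 + I*√14233)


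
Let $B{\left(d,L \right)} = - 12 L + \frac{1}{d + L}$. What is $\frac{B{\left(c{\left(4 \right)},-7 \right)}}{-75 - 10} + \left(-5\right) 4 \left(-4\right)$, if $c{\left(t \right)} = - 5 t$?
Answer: $\frac{181333}{2295} \approx 79.012$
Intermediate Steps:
$B{\left(d,L \right)} = \frac{1}{L + d} - 12 L$ ($B{\left(d,L \right)} = - 12 L + \frac{1}{L + d} = \frac{1}{L + d} - 12 L$)
$\frac{B{\left(c{\left(4 \right)},-7 \right)}}{-75 - 10} + \left(-5\right) 4 \left(-4\right) = \frac{\frac{1}{-7 - 20} \left(1 - 12 \left(-7\right)^{2} - - 84 \left(\left(-5\right) 4\right)\right)}{-75 - 10} + \left(-5\right) 4 \left(-4\right) = \frac{\frac{1}{-7 - 20} \left(1 - 588 - \left(-84\right) \left(-20\right)\right)}{-85} - -80 = - \frac{\frac{1}{-27} \left(1 - 588 - 1680\right)}{85} + 80 = - \frac{\left(- \frac{1}{27}\right) \left(-2267\right)}{85} + 80 = \left(- \frac{1}{85}\right) \frac{2267}{27} + 80 = - \frac{2267}{2295} + 80 = \frac{181333}{2295}$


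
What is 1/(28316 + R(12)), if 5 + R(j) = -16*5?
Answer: 1/28231 ≈ 3.5422e-5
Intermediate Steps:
R(j) = -85 (R(j) = -5 - 16*5 = -5 - 80 = -85)
1/(28316 + R(12)) = 1/(28316 - 85) = 1/28231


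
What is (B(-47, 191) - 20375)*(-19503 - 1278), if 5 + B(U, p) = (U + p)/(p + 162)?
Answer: 149498430876/353 ≈ 4.2351e+8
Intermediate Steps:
B(U, p) = -5 + (U + p)/(162 + p) (B(U, p) = -5 + (U + p)/(p + 162) = -5 + (U + p)/(162 + p))
(B(-47, 191) - 20375)*(-19503 - 1278) = ((-810 - 47 - 4*191)/(162 + 191) - 20375)*(-19503 - 1278) = ((-810 - 47 - 764)/353 - 20375)*(-20781) = ((1/353)*(-1621) - 20375)*(-20781) = (-1621/353 - 20375)*(-20781) = -7193996/353*(-20781) = 149498430876/353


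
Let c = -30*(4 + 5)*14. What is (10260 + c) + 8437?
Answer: 14917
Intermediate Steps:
c = -3780 (c = -30*9*14 = -270*14 = -3780)
(10260 + c) + 8437 = (10260 - 3780) + 8437 = 6480 + 8437 = 14917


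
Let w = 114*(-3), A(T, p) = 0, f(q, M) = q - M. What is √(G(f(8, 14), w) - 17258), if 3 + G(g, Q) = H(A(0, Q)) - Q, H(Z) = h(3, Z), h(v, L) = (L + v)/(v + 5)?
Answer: I*√270698/4 ≈ 130.07*I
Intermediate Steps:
h(v, L) = (L + v)/(5 + v)
H(Z) = 3/8 + Z/8 (H(Z) = (Z + 3)/(5 + 3) = (3 + Z)/8 = 3/8 + Z/8)
w = -342
G(g, Q) = -21/8 - Q (G(g, Q) = -3 + ((3/8 + (⅛)*0) - Q) = -3 + ((3/8 + 0) - Q) = -3 + (3/8 - Q) = -21/8 - Q)
√(G(f(8, 14), w) - 17258) = √((-21/8 - 1*(-342)) - 17258) = √((-21/8 + 342) - 17258) = √(2715/8 - 17258) = √(-135349/8) = I*√270698/4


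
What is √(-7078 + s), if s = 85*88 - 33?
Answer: 3*√41 ≈ 19.209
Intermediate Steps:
s = 7447 (s = 7480 - 33 = 7447)
√(-7078 + s) = √(-7078 + 7447) = √369 = 3*√41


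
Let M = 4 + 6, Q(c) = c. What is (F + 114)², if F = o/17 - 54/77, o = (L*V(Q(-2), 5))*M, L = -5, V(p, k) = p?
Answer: 24338496064/1713481 ≈ 14204.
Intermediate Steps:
M = 10
o = 100 (o = -5*(-2)*10 = 10*10 = 100)
F = 6782/1309 (F = 100/17 - 54/77 = 6782/1309 ≈ 5.1811)
(F + 114)² = (6782/1309 + 114)² = (156008/1309)² = 24338496064/1713481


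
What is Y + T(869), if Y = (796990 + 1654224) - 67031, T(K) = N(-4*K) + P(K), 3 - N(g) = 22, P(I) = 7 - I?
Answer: 2383302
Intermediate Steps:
N(g) = -19 (N(g) = 3 - 1*22 = 3 - 22 = -19)
T(K) = -12 - K (T(K) = -19 + (7 - K) = -12 - K)
Y = 2384183 (Y = 2451214 - 67031 = 2384183)
Y + T(869) = 2384183 + (-12 - 1*869) = 2384183 + (-12 - 869) = 2384183 - 881 = 2383302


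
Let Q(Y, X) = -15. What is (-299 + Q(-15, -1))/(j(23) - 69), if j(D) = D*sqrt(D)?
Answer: 314/(69 - 23*sqrt(23)) ≈ -7.6021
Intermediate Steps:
j(D) = D**(3/2)
(-299 + Q(-15, -1))/(j(23) - 69) = (-299 - 15)/(23**(3/2) - 69) = -314/(23*sqrt(23) - 69) = -314/(-69 + 23*sqrt(23))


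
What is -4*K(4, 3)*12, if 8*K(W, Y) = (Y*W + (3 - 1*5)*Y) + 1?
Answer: -42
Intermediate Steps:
K(W, Y) = ⅛ - Y/4 + W*Y/8 (K(W, Y) = ((Y*W + (3 - 1*5)*Y) + 1)/8 = ((W*Y + (3 - 5)*Y) + 1)/8 = ((W*Y - 2*Y) + 1)/8 = ((-2*Y + W*Y) + 1)/8 = (1 - 2*Y + W*Y)/8 = ⅛ - Y/4 + W*Y/8)
-4*K(4, 3)*12 = -4*(⅛ - ¼*3 + (⅛)*4*3)*12 = -4*(⅛ - ¾ + 3/2)*12 = -4*7/8*12 = -7/2*12 = -42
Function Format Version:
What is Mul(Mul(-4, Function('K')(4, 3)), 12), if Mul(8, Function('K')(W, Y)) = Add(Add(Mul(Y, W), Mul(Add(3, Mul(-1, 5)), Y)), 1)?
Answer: -42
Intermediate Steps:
Function('K')(W, Y) = Add(Rational(1, 8), Mul(Rational(-1, 4), Y), Mul(Rational(1, 8), W, Y)) (Function('K')(W, Y) = Mul(Rational(1, 8), Add(Add(Mul(Y, W), Mul(Add(3, Mul(-1, 5)), Y)), 1)) = Mul(Rational(1, 8), Add(Add(Mul(W, Y), Mul(Add(3, -5), Y)), 1)) = Mul(Rational(1, 8), Add(Add(Mul(W, Y), Mul(-2, Y)), 1)) = Mul(Rational(1, 8), Add(Add(Mul(-2, Y), Mul(W, Y)), 1)) = Mul(Rational(1, 8), Add(1, Mul(-2, Y), Mul(W, Y))) = Add(Rational(1, 8), Mul(Rational(-1, 4), Y), Mul(Rational(1, 8), W, Y)))
Mul(Mul(-4, Function('K')(4, 3)), 12) = Mul(Mul(-4, Add(Rational(1, 8), Mul(Rational(-1, 4), 3), Mul(Rational(1, 8), 4, 3))), 12) = Mul(Mul(-4, Add(Rational(1, 8), Rational(-3, 4), Rational(3, 2))), 12) = Mul(Mul(-4, Rational(7, 8)), 12) = Mul(Rational(-7, 2), 12) = -42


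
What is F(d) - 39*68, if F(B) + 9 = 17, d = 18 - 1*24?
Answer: -2644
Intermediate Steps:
d = -6 (d = 18 - 24 = -6)
F(B) = 8 (F(B) = -9 + 17 = 8)
F(d) - 39*68 = 8 - 39*68 = 8 - 2652 = -2644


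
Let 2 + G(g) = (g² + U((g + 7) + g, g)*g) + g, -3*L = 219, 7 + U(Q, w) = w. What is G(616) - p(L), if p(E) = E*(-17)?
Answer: 753973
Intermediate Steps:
U(Q, w) = -7 + w
L = -73 (L = -⅓*219 = -73)
p(E) = -17*E
G(g) = -2 + g + g² + g*(-7 + g) (G(g) = -2 + ((g² + (-7 + g)*g) + g) = -2 + ((g² + g*(-7 + g)) + g) = -2 + (g + g² + g*(-7 + g)) = -2 + g + g² + g*(-7 + g))
G(616) - p(L) = (-2 - 6*616 + 2*616²) - (-17)*(-73) = (-2 - 3696 + 2*379456) - 1*1241 = (-2 - 3696 + 758912) - 1241 = 755214 - 1241 = 753973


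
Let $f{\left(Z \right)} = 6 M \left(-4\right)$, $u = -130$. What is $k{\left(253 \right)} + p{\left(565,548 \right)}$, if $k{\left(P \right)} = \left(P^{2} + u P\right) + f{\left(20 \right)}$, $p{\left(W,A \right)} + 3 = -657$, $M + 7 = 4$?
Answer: $30531$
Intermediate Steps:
$M = -3$ ($M = -7 + 4 = -3$)
$p{\left(W,A \right)} = -660$ ($p{\left(W,A \right)} = -3 - 657 = -660$)
$f{\left(Z \right)} = 72$ ($f{\left(Z \right)} = 6 \left(-3\right) \left(-4\right) = \left(-18\right) \left(-4\right) = 72$)
$k{\left(P \right)} = 72 + P^{2} - 130 P$ ($k{\left(P \right)} = \left(P^{2} - 130 P\right) + 72 = 72 + P^{2} - 130 P$)
$k{\left(253 \right)} + p{\left(565,548 \right)} = \left(72 + 253^{2} - 32890\right) - 660 = \left(72 + 64009 - 32890\right) - 660 = 31191 - 660 = 30531$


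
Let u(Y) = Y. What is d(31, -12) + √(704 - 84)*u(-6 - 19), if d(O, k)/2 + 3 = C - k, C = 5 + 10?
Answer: 48 - 50*√155 ≈ -574.50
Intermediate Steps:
C = 15
d(O, k) = 24 - 2*k (d(O, k) = -6 + 2*(15 - k) = -6 + (30 - 2*k) = 24 - 2*k)
d(31, -12) + √(704 - 84)*u(-6 - 19) = (24 - 2*(-12)) + √(704 - 84)*(-6 - 19) = (24 + 24) + √620*(-25) = 48 + (2*√155)*(-25) = 48 - 50*√155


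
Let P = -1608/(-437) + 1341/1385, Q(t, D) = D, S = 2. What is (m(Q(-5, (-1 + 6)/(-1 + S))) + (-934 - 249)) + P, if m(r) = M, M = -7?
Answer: -717428453/605245 ≈ -1185.4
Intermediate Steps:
m(r) = -7
P = 2813097/605245 (P = -1608*(-1/437) + 1341*(1/1385) = 1608/437 + 1341/1385 = 2813097/605245 ≈ 4.6479)
(m(Q(-5, (-1 + 6)/(-1 + S))) + (-934 - 249)) + P = (-7 + (-934 - 249)) + 2813097/605245 = (-7 - 1183) + 2813097/605245 = -1190 + 2813097/605245 = -717428453/605245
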